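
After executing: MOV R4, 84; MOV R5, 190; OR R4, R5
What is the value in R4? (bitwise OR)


Register state trace:
  MOV R4, 84  → R4 = 84 (0b01010100)
  MOV R5, 190  → R5 = 190 (0b10111110)
  OR R4, R5   → R4 = 84 OR 190 = 254 (0b11111110)
Final: R4 = 254

254


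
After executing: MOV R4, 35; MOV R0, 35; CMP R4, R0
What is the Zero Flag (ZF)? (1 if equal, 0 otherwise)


Register state trace:
  MOV R4, 35  → R4 = 35
  MOV R0, 35  → R0 = 35
  CMP R4, R0  → computes 35 - 35 = 0
  Result is zero, so values are equal
ZF = 1

1


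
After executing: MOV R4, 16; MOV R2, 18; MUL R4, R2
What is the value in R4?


Register state trace:
  MOV R4, 16  → R4 = 16
  MOV R2, 18  → R2 = 18
  MUL R4, R2  → R4 = 16 * 18 = 288
Final: R4 = 288

288


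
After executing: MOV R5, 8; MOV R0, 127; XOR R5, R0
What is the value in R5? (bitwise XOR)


Register state trace:
  MOV R5, 8  → R5 = 8 (0b00001000)
  MOV R0, 127  → R0 = 127 (0b01111111)
  XOR R5, R0  → R5 = 8 XOR 127 = 119 (0b01110111)
Final: R5 = 119

119


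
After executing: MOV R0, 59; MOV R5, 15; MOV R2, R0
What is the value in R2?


Register state trace:
  MOV R0, 59  → R0 = 59
  MOV R5, 15  → R5 = 15
  MOV R2, R0  → R2 = 59
Final: R2 = 59

59


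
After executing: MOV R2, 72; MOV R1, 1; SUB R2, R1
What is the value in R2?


Register state trace:
  MOV R2, 72  → R2 = 72
  MOV R1, 1  → R1 = 1
  SUB R2, R1  → R2 = 72 - 1 = 71
Final: R2 = 71

71


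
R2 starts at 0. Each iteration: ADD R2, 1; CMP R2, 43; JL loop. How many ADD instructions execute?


Loop trace (R2 starts at 0, target 43, step 1):
  ADD #1: R2 = 0 + 1 = 1  → 1 < 43, loop
  ADD #2: R2 = 1 + 1 = 2  → 2 < 43, loop
  ADD #3: R2 = 2 + 1 = 3  → 3 < 43, loop
  ADD #4: R2 = 3 + 1 = 4  → 4 < 43, loop
  ADD #5: R2 = 4 + 1 = 5  → 5 < 43, loop
  ADD #6: R2 = 5 + 1 = 6  → 6 < 43, loop
  ADD #7: R2 = 6 + 1 = 7  → 7 < 43, loop
  ADD #8: R2 = 7 + 1 = 8  → 8 < 43, loop
  ADD #9: R2 = 8 + 1 = 9  → 9 < 43, loop
  ADD #10: R2 = 9 + 1 = 10  → 10 < 43, loop
  ADD #11: R2 = 10 + 1 = 11  → 11 < 43, loop
  ADD #12: R2 = 11 + 1 = 12  → 12 < 43, loop
  ADD #13: R2 = 12 + 1 = 13  → 13 < 43, loop
  ADD #14: R2 = 13 + 1 = 14  → 14 < 43, loop
  ADD #15: R2 = 14 + 1 = 15  → 15 < 43, loop
  ADD #16: R2 = 15 + 1 = 16  → 16 < 43, loop
  ADD #17: R2 = 16 + 1 = 17  → 17 < 43, loop
  ADD #18: R2 = 17 + 1 = 18  → 18 < 43, loop
  ADD #19: R2 = 18 + 1 = 19  → 19 < 43, loop
  ADD #20: R2 = 19 + 1 = 20  → 20 < 43, loop
  ADD #21: R2 = 20 + 1 = 21  → 21 < 43, loop
  ADD #22: R2 = 21 + 1 = 22  → 22 < 43, loop
  ADD #23: R2 = 22 + 1 = 23  → 23 < 43, loop
  ADD #24: R2 = 23 + 1 = 24  → 24 < 43, loop
  ADD #25: R2 = 24 + 1 = 25  → 25 < 43, loop
  ADD #26: R2 = 25 + 1 = 26  → 26 < 43, loop
  ADD #27: R2 = 26 + 1 = 27  → 27 < 43, loop
  ADD #28: R2 = 27 + 1 = 28  → 28 < 43, loop
  ADD #29: R2 = 28 + 1 = 29  → 29 < 43, loop
  ADD #30: R2 = 29 + 1 = 30  → 30 < 43, loop
  ADD #31: R2 = 30 + 1 = 31  → 31 < 43, loop
  ADD #32: R2 = 31 + 1 = 32  → 32 < 43, loop
  ADD #33: R2 = 32 + 1 = 33  → 33 < 43, loop
  ADD #34: R2 = 33 + 1 = 34  → 34 < 43, loop
  ADD #35: R2 = 34 + 1 = 35  → 35 < 43, loop
  ADD #36: R2 = 35 + 1 = 36  → 36 < 43, loop
  ADD #37: R2 = 36 + 1 = 37  → 37 < 43, loop
  ADD #38: R2 = 37 + 1 = 38  → 38 < 43, loop
  ADD #39: R2 = 38 + 1 = 39  → 39 < 43, loop
  ADD #40: R2 = 39 + 1 = 40  → 40 < 43, loop
  ADD #41: R2 = 40 + 1 = 41  → 41 < 43, loop
  ADD #42: R2 = 41 + 1 = 42  → 42 < 43, loop
  ADD #43: R2 = 42 + 1 = 43  → 43 >= 43, exit
Total ADD instructions: 43

43


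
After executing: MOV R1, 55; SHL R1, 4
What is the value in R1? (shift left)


Register state trace:
  MOV R1, 55  → R1 = 55
  SHL R1, 4  → R1 = 55 << 4 = 55 * 2^4 = 880
Final: R1 = 880

880


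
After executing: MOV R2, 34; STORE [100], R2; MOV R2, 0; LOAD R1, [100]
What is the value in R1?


Register and memory trace:
  MOV R2, 34  → R2 = 34
  STORE [100], R2  → mem[100] = 34
  MOV R2, 0  → R2 = 0
  LOAD R1, [100]  → R1 = mem[100] = 34
Final: R1 = 34

34


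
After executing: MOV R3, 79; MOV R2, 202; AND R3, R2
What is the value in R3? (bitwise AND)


Register state trace:
  MOV R3, 79  → R3 = 79 (0b01001111)
  MOV R2, 202  → R2 = 202 (0b11001010)
  AND R3, R2  → R3 = 79 AND 202 = 74 (0b01001010)
Final: R3 = 74

74


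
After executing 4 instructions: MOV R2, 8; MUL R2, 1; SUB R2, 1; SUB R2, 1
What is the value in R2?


Register state trace:
  MOV R2, 8  → R2 = 8
  MUL R2, 1  → R2 = 8 * 1 = 8
  SUB R2, 1  → R2 = 8 - 1 = 7
  SUB R2, 1  → R2 = 7 - 1 = 6
Final: R2 = 6

6


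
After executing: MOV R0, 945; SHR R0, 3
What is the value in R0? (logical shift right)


Register state trace:
  MOV R0, 945  → R0 = 945
  SHR R0, 3  → R0 = 945 >> 3 = 945 // 2^3 = 118
Final: R0 = 118

118


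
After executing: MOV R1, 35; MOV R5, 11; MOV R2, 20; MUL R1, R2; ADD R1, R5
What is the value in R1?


Register state trace:
  MOV R1, 35  → R1 = 35
  MOV R5, 11  → R5 = 11
  MOV R2, 20  → R2 = 20
  MUL R1, R2  → R1 = 35 * 20 = 700
  ADD R1, R5  → R1 = 700 + 11 = 711
Final: R1 = 711

711


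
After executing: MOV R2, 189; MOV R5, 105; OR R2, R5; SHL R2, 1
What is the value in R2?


Register state trace:
  MOV R2, 189  → R2 = 189 (0b10111101)
  MOV R5, 105  → R5 = 105 (0b01101001)
  OR R2, R5  → R2 = 189 OR 105 = 253 (0b11111101)
  SHL R2, 1  → R2 = 253 << 1 = 506
Final: R2 = 506

506


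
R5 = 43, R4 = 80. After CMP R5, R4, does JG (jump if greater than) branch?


Trace:
  R5 = 43, R4 = 80
  CMP R5, R4  → compares 43 vs 80
  JG checks: is 43 greater than 80?
  43 < 80, so condition is false
Branch taken: No

No


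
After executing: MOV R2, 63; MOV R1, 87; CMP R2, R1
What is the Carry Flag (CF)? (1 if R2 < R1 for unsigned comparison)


Register state trace:
  MOV R2, 63  → R2 = 63
  MOV R1, 87  → R1 = 87
  CMP R2, R1  → unsigned 63 - 87: borrow occurs
  63 < 87, so CF = 1
CF = 1

1


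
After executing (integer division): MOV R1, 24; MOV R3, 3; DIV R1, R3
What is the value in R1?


Register state trace:
  MOV R1, 24  → R1 = 24
  MOV R3, 3  → R3 = 3
  DIV R1, R3  → R1 = 24 // 3 = 8
Final: R1 = 8

8


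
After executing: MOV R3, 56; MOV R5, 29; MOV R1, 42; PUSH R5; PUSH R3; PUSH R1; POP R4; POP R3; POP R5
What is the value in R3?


Stack trace (top is rightmost):
  MOV R3, 56  → R3 = 56
  MOV R5, 29  → R5 = 29
  MOV R1, 42  → R1 = 42
  PUSH R5  → stack: [29]
  PUSH R3  → stack: [29, 56]
  PUSH R1  → stack: [29, 56, 42]
  POP R4  → R4 = 42, stack: [29, 56]
  POP R3  → R3 = 56, stack: [29]
  POP R5  → R5 = 29, stack: []
Final: R3 = 56

56


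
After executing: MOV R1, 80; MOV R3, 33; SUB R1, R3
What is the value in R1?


Register state trace:
  MOV R1, 80  → R1 = 80
  MOV R3, 33  → R3 = 33
  SUB R1, R3  → R1 = 80 - 33 = 47
Final: R1 = 47

47


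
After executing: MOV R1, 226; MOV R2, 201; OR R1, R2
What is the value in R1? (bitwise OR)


Register state trace:
  MOV R1, 226  → R1 = 226 (0b11100010)
  MOV R2, 201  → R2 = 201 (0b11001001)
  OR R1, R2   → R1 = 226 OR 201 = 235 (0b11101011)
Final: R1 = 235

235


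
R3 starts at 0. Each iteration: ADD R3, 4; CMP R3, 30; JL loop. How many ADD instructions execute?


Loop trace (R3 starts at 0, target 30, step 4):
  ADD #1: R3 = 0 + 4 = 4  → 4 < 30, loop
  ADD #2: R3 = 4 + 4 = 8  → 8 < 30, loop
  ADD #3: R3 = 8 + 4 = 12  → 12 < 30, loop
  ADD #4: R3 = 12 + 4 = 16  → 16 < 30, loop
  ADD #5: R3 = 16 + 4 = 20  → 20 < 30, loop
  ADD #6: R3 = 20 + 4 = 24  → 24 < 30, loop
  ADD #7: R3 = 24 + 4 = 28  → 28 < 30, loop
  ADD #8: R3 = 28 + 4 = 32  → 32 >= 30, exit
Total ADD instructions: 8

8


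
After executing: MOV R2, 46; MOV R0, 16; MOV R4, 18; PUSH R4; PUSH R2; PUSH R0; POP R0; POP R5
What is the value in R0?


Stack trace (top is rightmost):
  MOV R2, 46  → R2 = 46
  MOV R0, 16  → R0 = 16
  MOV R4, 18  → R4 = 18
  PUSH R4  → stack: [18]
  PUSH R2  → stack: [18, 46]
  PUSH R0  → stack: [18, 46, 16]
  POP R0  → R0 = 16, stack: [18, 46]
  POP R5  → R5 = 46, stack: [18]
Final: R0 = 16

16


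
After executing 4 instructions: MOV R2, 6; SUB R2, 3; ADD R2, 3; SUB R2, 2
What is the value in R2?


Register state trace:
  MOV R2, 6  → R2 = 6
  SUB R2, 3  → R2 = 6 - 3 = 3
  ADD R2, 3  → R2 = 3 + 3 = 6
  SUB R2, 2  → R2 = 6 - 2 = 4
Final: R2 = 4

4


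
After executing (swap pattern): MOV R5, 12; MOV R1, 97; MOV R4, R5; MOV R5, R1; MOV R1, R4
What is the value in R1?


Register state trace (swap pattern):
  MOV R5, 12  → R5 = 12
  MOV R1, 97  → R1 = 97
  MOV R4, R5  → R4 = 12  (save R5)
  MOV R5, R1  → R5 = 97  (R5 gets R1's value)
  MOV R1, R4  → R1 = 12  (R1 gets saved value)
Final: R1 = 12

12


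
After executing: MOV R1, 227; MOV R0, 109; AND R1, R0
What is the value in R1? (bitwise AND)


Register state trace:
  MOV R1, 227  → R1 = 227 (0b11100011)
  MOV R0, 109  → R0 = 109 (0b01101101)
  AND R1, R0  → R1 = 227 AND 109 = 97 (0b01100001)
Final: R1 = 97

97


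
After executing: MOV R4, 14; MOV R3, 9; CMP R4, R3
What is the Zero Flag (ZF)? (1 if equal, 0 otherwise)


Register state trace:
  MOV R4, 14  → R4 = 14
  MOV R3, 9  → R3 = 9
  CMP R4, R3  → computes 14 - 9 = 5
  Result is nonzero, so values are not equal
ZF = 0

0


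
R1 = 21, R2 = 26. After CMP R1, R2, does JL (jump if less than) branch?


Trace:
  R1 = 21, R2 = 26
  CMP R1, R2  → compares 21 vs 26
  JL checks: is 21 less than 26?
  21 < 26, so condition is true
Branch taken: Yes

Yes


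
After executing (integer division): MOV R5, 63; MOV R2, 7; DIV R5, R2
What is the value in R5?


Register state trace:
  MOV R5, 63  → R5 = 63
  MOV R2, 7  → R2 = 7
  DIV R5, R2  → R5 = 63 // 7 = 9
Final: R5 = 9

9


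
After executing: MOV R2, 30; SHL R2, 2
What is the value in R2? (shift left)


Register state trace:
  MOV R2, 30  → R2 = 30
  SHL R2, 2  → R2 = 30 << 2 = 30 * 2^2 = 120
Final: R2 = 120

120


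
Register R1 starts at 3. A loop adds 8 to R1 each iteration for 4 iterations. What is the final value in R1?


Starting value: R1 = 3
  Iter 1: R1 = 3 + 8 = 11
  Iter 2: R1 = 11 + 8 = 19
  Iter 3: R1 = 19 + 8 = 27
  Iter 4: R1 = 27 + 8 = 35
Final: R1 = 35

35


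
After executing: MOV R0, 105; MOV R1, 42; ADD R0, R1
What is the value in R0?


Register state trace:
  MOV R0, 105  → R0 = 105
  MOV R1, 42  → R1 = 42
  ADD R0, R1  → R0 = 105 + 42 = 147
Final: R0 = 147

147


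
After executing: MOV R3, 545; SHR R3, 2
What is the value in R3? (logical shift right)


Register state trace:
  MOV R3, 545  → R3 = 545
  SHR R3, 2  → R3 = 545 >> 2 = 545 // 2^2 = 136
Final: R3 = 136

136


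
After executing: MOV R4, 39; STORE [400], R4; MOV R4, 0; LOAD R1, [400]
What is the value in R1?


Register and memory trace:
  MOV R4, 39  → R4 = 39
  STORE [400], R4  → mem[400] = 39
  MOV R4, 0  → R4 = 0
  LOAD R1, [400]  → R1 = mem[400] = 39
Final: R1 = 39

39


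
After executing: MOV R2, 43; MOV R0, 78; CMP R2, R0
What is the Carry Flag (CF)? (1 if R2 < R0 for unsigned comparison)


Register state trace:
  MOV R2, 43  → R2 = 43
  MOV R0, 78  → R0 = 78
  CMP R2, R0  → unsigned 43 - 78: borrow occurs
  43 < 78, so CF = 1
CF = 1

1


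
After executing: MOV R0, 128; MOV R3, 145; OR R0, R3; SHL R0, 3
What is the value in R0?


Register state trace:
  MOV R0, 128  → R0 = 128 (0b10000000)
  MOV R3, 145  → R3 = 145 (0b10010001)
  OR R0, R3  → R0 = 128 OR 145 = 145 (0b10010001)
  SHL R0, 3  → R0 = 145 << 3 = 1160
Final: R0 = 1160

1160


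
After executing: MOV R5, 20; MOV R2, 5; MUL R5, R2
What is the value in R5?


Register state trace:
  MOV R5, 20  → R5 = 20
  MOV R2, 5  → R2 = 5
  MUL R5, R2  → R5 = 20 * 5 = 100
Final: R5 = 100

100


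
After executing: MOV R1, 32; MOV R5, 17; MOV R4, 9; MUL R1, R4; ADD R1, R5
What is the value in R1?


Register state trace:
  MOV R1, 32  → R1 = 32
  MOV R5, 17  → R5 = 17
  MOV R4, 9  → R4 = 9
  MUL R1, R4  → R1 = 32 * 9 = 288
  ADD R1, R5  → R1 = 288 + 17 = 305
Final: R1 = 305

305


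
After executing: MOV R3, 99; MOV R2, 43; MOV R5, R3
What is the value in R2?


Register state trace:
  MOV R3, 99  → R3 = 99
  MOV R2, 43  → R2 = 43
  MOV R5, R3  → R5 = 99
Final: R2 = 43

43


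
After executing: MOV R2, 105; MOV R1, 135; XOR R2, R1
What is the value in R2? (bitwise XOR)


Register state trace:
  MOV R2, 105  → R2 = 105 (0b01101001)
  MOV R1, 135  → R1 = 135 (0b10000111)
  XOR R2, R1  → R2 = 105 XOR 135 = 238 (0b11101110)
Final: R2 = 238

238


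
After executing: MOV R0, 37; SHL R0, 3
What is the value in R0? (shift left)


Register state trace:
  MOV R0, 37  → R0 = 37
  SHL R0, 3  → R0 = 37 << 3 = 37 * 2^3 = 296
Final: R0 = 296

296


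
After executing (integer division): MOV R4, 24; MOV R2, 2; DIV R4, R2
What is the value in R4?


Register state trace:
  MOV R4, 24  → R4 = 24
  MOV R2, 2  → R2 = 2
  DIV R4, R2  → R4 = 24 // 2 = 12
Final: R4 = 12

12


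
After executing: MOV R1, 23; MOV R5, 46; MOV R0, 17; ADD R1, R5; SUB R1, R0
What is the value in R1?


Register state trace:
  MOV R1, 23  → R1 = 23
  MOV R5, 46  → R5 = 46
  MOV R0, 17  → R0 = 17
  ADD R1, R5  → R1 = 23 + 46 = 69
  SUB R1, R0  → R1 = 69 - 17 = 52
Final: R1 = 52

52


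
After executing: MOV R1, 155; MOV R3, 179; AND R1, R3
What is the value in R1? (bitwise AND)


Register state trace:
  MOV R1, 155  → R1 = 155 (0b10011011)
  MOV R3, 179  → R3 = 179 (0b10110011)
  AND R1, R3  → R1 = 155 AND 179 = 147 (0b10010011)
Final: R1 = 147

147


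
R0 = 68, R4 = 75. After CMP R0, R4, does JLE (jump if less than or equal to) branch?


Trace:
  R0 = 68, R4 = 75
  CMP R0, R4  → compares 68 vs 75
  JLE checks: is 68 less than or equal to 75?
  68 < 75, so condition is true
Branch taken: Yes

Yes


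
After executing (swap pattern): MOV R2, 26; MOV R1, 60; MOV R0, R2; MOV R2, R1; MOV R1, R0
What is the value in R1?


Register state trace (swap pattern):
  MOV R2, 26  → R2 = 26
  MOV R1, 60  → R1 = 60
  MOV R0, R2  → R0 = 26  (save R2)
  MOV R2, R1  → R2 = 60  (R2 gets R1's value)
  MOV R1, R0  → R1 = 26  (R1 gets saved value)
Final: R1 = 26

26


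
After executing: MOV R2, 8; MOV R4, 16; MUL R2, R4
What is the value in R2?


Register state trace:
  MOV R2, 8  → R2 = 8
  MOV R4, 16  → R4 = 16
  MUL R2, R4  → R2 = 8 * 16 = 128
Final: R2 = 128

128


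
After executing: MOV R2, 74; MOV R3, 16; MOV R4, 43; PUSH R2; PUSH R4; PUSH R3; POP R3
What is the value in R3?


Stack trace (top is rightmost):
  MOV R2, 74  → R2 = 74
  MOV R3, 16  → R3 = 16
  MOV R4, 43  → R4 = 43
  PUSH R2  → stack: [74]
  PUSH R4  → stack: [74, 43]
  PUSH R3  → stack: [74, 43, 16]
  POP R3  → R3 = 16, stack: [74, 43]
Final: R3 = 16

16


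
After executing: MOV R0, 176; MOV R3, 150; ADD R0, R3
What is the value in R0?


Register state trace:
  MOV R0, 176  → R0 = 176
  MOV R3, 150  → R3 = 150
  ADD R0, R3  → R0 = 176 + 150 = 326
Final: R0 = 326

326


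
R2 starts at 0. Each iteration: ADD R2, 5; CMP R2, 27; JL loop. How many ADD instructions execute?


Loop trace (R2 starts at 0, target 27, step 5):
  ADD #1: R2 = 0 + 5 = 5  → 5 < 27, loop
  ADD #2: R2 = 5 + 5 = 10  → 10 < 27, loop
  ADD #3: R2 = 10 + 5 = 15  → 15 < 27, loop
  ADD #4: R2 = 15 + 5 = 20  → 20 < 27, loop
  ADD #5: R2 = 20 + 5 = 25  → 25 < 27, loop
  ADD #6: R2 = 25 + 5 = 30  → 30 >= 27, exit
Total ADD instructions: 6

6


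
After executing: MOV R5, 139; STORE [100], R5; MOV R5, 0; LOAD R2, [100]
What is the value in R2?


Register and memory trace:
  MOV R5, 139  → R5 = 139
  STORE [100], R5  → mem[100] = 139
  MOV R5, 0  → R5 = 0
  LOAD R2, [100]  → R2 = mem[100] = 139
Final: R2 = 139

139


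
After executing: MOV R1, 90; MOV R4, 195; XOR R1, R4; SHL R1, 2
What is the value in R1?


Register state trace:
  MOV R1, 90  → R1 = 90 (0b01011010)
  MOV R4, 195  → R4 = 195 (0b11000011)
  XOR R1, R4  → R1 = 90 XOR 195 = 153 (0b10011001)
  SHL R1, 2  → R1 = 153 << 2 = 612
Final: R1 = 612

612


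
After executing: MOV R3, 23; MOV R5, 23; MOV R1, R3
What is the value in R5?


Register state trace:
  MOV R3, 23  → R3 = 23
  MOV R5, 23  → R5 = 23
  MOV R1, R3  → R1 = 23
Final: R5 = 23

23


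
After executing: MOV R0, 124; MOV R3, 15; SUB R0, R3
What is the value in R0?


Register state trace:
  MOV R0, 124  → R0 = 124
  MOV R3, 15  → R3 = 15
  SUB R0, R3  → R0 = 124 - 15 = 109
Final: R0 = 109

109


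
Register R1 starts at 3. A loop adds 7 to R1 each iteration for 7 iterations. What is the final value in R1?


Starting value: R1 = 3
  Iter 1: R1 = 3 + 7 = 10
  Iter 2: R1 = 10 + 7 = 17
  Iter 3: R1 = 17 + 7 = 24
  Iter 4: R1 = 24 + 7 = 31
  Iter 5: R1 = 31 + 7 = 38
  Iter 6: R1 = 38 + 7 = 45
  Iter 7: R1 = 45 + 7 = 52
Final: R1 = 52

52


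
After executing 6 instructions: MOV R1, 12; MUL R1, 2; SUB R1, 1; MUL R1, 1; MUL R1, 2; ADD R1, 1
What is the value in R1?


Register state trace:
  MOV R1, 12  → R1 = 12
  MUL R1, 2  → R1 = 12 * 2 = 24
  SUB R1, 1  → R1 = 24 - 1 = 23
  MUL R1, 1  → R1 = 23 * 1 = 23
  MUL R1, 2  → R1 = 23 * 2 = 46
  ADD R1, 1  → R1 = 46 + 1 = 47
Final: R1 = 47

47


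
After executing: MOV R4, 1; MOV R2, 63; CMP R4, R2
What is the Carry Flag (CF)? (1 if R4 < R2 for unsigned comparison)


Register state trace:
  MOV R4, 1  → R4 = 1
  MOV R2, 63  → R2 = 63
  CMP R4, R2  → unsigned 1 - 63: borrow occurs
  1 < 63, so CF = 1
CF = 1

1


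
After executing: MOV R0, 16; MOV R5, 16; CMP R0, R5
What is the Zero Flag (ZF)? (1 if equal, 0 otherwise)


Register state trace:
  MOV R0, 16  → R0 = 16
  MOV R5, 16  → R5 = 16
  CMP R0, R5  → computes 16 - 16 = 0
  Result is zero, so values are equal
ZF = 1

1


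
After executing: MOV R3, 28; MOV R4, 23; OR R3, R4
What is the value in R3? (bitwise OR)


Register state trace:
  MOV R3, 28  → R3 = 28 (0b00011100)
  MOV R4, 23  → R4 = 23 (0b00010111)
  OR R3, R4   → R3 = 28 OR 23 = 31 (0b00011111)
Final: R3 = 31

31


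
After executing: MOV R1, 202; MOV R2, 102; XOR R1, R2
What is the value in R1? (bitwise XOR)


Register state trace:
  MOV R1, 202  → R1 = 202 (0b11001010)
  MOV R2, 102  → R2 = 102 (0b01100110)
  XOR R1, R2  → R1 = 202 XOR 102 = 172 (0b10101100)
Final: R1 = 172

172


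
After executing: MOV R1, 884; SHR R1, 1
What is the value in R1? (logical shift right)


Register state trace:
  MOV R1, 884  → R1 = 884
  SHR R1, 1  → R1 = 884 >> 1 = 884 // 2^1 = 442
Final: R1 = 442

442


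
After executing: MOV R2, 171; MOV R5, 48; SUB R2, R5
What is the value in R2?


Register state trace:
  MOV R2, 171  → R2 = 171
  MOV R5, 48  → R5 = 48
  SUB R2, R5  → R2 = 171 - 48 = 123
Final: R2 = 123

123


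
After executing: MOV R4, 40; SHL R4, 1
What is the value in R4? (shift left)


Register state trace:
  MOV R4, 40  → R4 = 40
  SHL R4, 1  → R4 = 40 << 1 = 40 * 2^1 = 80
Final: R4 = 80

80


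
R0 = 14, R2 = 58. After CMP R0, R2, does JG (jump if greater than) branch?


Trace:
  R0 = 14, R2 = 58
  CMP R0, R2  → compares 14 vs 58
  JG checks: is 14 greater than 58?
  14 < 58, so condition is false
Branch taken: No

No


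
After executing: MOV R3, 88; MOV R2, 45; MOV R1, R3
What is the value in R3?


Register state trace:
  MOV R3, 88  → R3 = 88
  MOV R2, 45  → R2 = 45
  MOV R1, R3  → R1 = 88
Final: R3 = 88

88


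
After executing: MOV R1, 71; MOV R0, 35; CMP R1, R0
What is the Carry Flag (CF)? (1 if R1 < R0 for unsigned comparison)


Register state trace:
  MOV R1, 71  → R1 = 71
  MOV R0, 35  → R0 = 35
  CMP R1, R0  → unsigned 71 - 35: no borrow
  71 >= 35, so CF = 0
CF = 0

0


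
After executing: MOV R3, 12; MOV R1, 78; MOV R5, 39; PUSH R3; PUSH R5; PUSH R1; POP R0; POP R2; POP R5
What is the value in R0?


Stack trace (top is rightmost):
  MOV R3, 12  → R3 = 12
  MOV R1, 78  → R1 = 78
  MOV R5, 39  → R5 = 39
  PUSH R3  → stack: [12]
  PUSH R5  → stack: [12, 39]
  PUSH R1  → stack: [12, 39, 78]
  POP R0  → R0 = 78, stack: [12, 39]
  POP R2  → R2 = 39, stack: [12]
  POP R5  → R5 = 12, stack: []
Final: R0 = 78

78


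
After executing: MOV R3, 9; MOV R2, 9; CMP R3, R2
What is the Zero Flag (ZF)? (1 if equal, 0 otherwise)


Register state trace:
  MOV R3, 9  → R3 = 9
  MOV R2, 9  → R2 = 9
  CMP R3, R2  → computes 9 - 9 = 0
  Result is zero, so values are equal
ZF = 1

1


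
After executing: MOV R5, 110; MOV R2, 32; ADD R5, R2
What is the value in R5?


Register state trace:
  MOV R5, 110  → R5 = 110
  MOV R2, 32  → R2 = 32
  ADD R5, R2  → R5 = 110 + 32 = 142
Final: R5 = 142

142


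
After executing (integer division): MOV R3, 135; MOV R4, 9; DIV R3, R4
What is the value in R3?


Register state trace:
  MOV R3, 135  → R3 = 135
  MOV R4, 9  → R4 = 9
  DIV R3, R4  → R3 = 135 // 9 = 15
Final: R3 = 15

15


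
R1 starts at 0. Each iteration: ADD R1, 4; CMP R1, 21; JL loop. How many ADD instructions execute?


Loop trace (R1 starts at 0, target 21, step 4):
  ADD #1: R1 = 0 + 4 = 4  → 4 < 21, loop
  ADD #2: R1 = 4 + 4 = 8  → 8 < 21, loop
  ADD #3: R1 = 8 + 4 = 12  → 12 < 21, loop
  ADD #4: R1 = 12 + 4 = 16  → 16 < 21, loop
  ADD #5: R1 = 16 + 4 = 20  → 20 < 21, loop
  ADD #6: R1 = 20 + 4 = 24  → 24 >= 21, exit
Total ADD instructions: 6

6


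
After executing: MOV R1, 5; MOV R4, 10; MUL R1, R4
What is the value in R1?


Register state trace:
  MOV R1, 5  → R1 = 5
  MOV R4, 10  → R4 = 10
  MUL R1, R4  → R1 = 5 * 10 = 50
Final: R1 = 50

50


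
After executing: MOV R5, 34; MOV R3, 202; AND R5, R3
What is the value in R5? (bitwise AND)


Register state trace:
  MOV R5, 34  → R5 = 34 (0b00100010)
  MOV R3, 202  → R3 = 202 (0b11001010)
  AND R5, R3  → R5 = 34 AND 202 = 2 (0b00000010)
Final: R5 = 2

2


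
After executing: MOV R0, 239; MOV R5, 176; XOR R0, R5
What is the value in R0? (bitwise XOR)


Register state trace:
  MOV R0, 239  → R0 = 239 (0b11101111)
  MOV R5, 176  → R5 = 176 (0b10110000)
  XOR R0, R5  → R0 = 239 XOR 176 = 95 (0b01011111)
Final: R0 = 95

95


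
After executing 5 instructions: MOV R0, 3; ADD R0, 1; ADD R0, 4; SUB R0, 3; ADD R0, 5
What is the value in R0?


Register state trace:
  MOV R0, 3  → R0 = 3
  ADD R0, 1  → R0 = 3 + 1 = 4
  ADD R0, 4  → R0 = 4 + 4 = 8
  SUB R0, 3  → R0 = 8 - 3 = 5
  ADD R0, 5  → R0 = 5 + 5 = 10
Final: R0 = 10

10


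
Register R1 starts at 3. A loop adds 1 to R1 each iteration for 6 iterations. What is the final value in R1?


Starting value: R1 = 3
  Iter 1: R1 = 3 + 1 = 4
  Iter 2: R1 = 4 + 1 = 5
  Iter 3: R1 = 5 + 1 = 6
  Iter 4: R1 = 6 + 1 = 7
  Iter 5: R1 = 7 + 1 = 8
  Iter 6: R1 = 8 + 1 = 9
Final: R1 = 9

9


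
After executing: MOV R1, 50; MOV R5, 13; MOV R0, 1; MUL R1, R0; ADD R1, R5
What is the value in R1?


Register state trace:
  MOV R1, 50  → R1 = 50
  MOV R5, 13  → R5 = 13
  MOV R0, 1  → R0 = 1
  MUL R1, R0  → R1 = 50 * 1 = 50
  ADD R1, R5  → R1 = 50 + 13 = 63
Final: R1 = 63

63


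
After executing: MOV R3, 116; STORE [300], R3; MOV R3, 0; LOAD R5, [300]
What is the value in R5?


Register and memory trace:
  MOV R3, 116  → R3 = 116
  STORE [300], R3  → mem[300] = 116
  MOV R3, 0  → R3 = 0
  LOAD R5, [300]  → R5 = mem[300] = 116
Final: R5 = 116

116


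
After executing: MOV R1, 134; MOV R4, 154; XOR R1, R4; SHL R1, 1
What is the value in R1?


Register state trace:
  MOV R1, 134  → R1 = 134 (0b10000110)
  MOV R4, 154  → R4 = 154 (0b10011010)
  XOR R1, R4  → R1 = 134 XOR 154 = 28 (0b00011100)
  SHL R1, 1  → R1 = 28 << 1 = 56
Final: R1 = 56

56


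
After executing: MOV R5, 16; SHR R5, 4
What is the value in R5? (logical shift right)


Register state trace:
  MOV R5, 16  → R5 = 16
  SHR R5, 4  → R5 = 16 >> 4 = 16 // 2^4 = 1
Final: R5 = 1

1


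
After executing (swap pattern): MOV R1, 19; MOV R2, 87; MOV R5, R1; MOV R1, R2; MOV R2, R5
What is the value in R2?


Register state trace (swap pattern):
  MOV R1, 19  → R1 = 19
  MOV R2, 87  → R2 = 87
  MOV R5, R1  → R5 = 19  (save R1)
  MOV R1, R2  → R1 = 87  (R1 gets R2's value)
  MOV R2, R5  → R2 = 19  (R2 gets saved value)
Final: R2 = 19

19


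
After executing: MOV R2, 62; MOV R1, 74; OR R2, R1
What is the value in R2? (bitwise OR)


Register state trace:
  MOV R2, 62  → R2 = 62 (0b00111110)
  MOV R1, 74  → R1 = 74 (0b01001010)
  OR R2, R1   → R2 = 62 OR 74 = 126 (0b01111110)
Final: R2 = 126

126


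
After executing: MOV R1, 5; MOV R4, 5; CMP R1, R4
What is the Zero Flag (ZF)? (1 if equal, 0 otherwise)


Register state trace:
  MOV R1, 5  → R1 = 5
  MOV R4, 5  → R4 = 5
  CMP R1, R4  → computes 5 - 5 = 0
  Result is zero, so values are equal
ZF = 1

1


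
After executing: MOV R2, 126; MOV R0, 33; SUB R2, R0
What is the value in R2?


Register state trace:
  MOV R2, 126  → R2 = 126
  MOV R0, 33  → R0 = 33
  SUB R2, R0  → R2 = 126 - 33 = 93
Final: R2 = 93

93


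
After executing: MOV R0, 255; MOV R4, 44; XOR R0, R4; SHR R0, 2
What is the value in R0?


Register state trace:
  MOV R0, 255  → R0 = 255 (0b11111111)
  MOV R4, 44  → R4 = 44 (0b00101100)
  XOR R0, R4  → R0 = 255 XOR 44 = 211 (0b11010011)
  SHR R0, 2  → R0 = 211 >> 2 = 52
Final: R0 = 52

52


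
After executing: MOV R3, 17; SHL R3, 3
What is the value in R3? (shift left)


Register state trace:
  MOV R3, 17  → R3 = 17
  SHL R3, 3  → R3 = 17 << 3 = 17 * 2^3 = 136
Final: R3 = 136

136


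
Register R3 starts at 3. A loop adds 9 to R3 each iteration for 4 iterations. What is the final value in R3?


Starting value: R3 = 3
  Iter 1: R3 = 3 + 9 = 12
  Iter 2: R3 = 12 + 9 = 21
  Iter 3: R3 = 21 + 9 = 30
  Iter 4: R3 = 30 + 9 = 39
Final: R3 = 39

39


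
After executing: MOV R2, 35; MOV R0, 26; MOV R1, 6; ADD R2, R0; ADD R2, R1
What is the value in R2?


Register state trace:
  MOV R2, 35  → R2 = 35
  MOV R0, 26  → R0 = 26
  MOV R1, 6  → R1 = 6
  ADD R2, R0  → R2 = 35 + 26 = 61
  ADD R2, R1  → R2 = 61 + 6 = 67
Final: R2 = 67

67


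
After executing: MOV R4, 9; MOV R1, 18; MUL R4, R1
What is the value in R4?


Register state trace:
  MOV R4, 9  → R4 = 9
  MOV R1, 18  → R1 = 18
  MUL R4, R1  → R4 = 9 * 18 = 162
Final: R4 = 162

162


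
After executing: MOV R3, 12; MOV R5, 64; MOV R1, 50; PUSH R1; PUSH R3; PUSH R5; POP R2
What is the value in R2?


Stack trace (top is rightmost):
  MOV R3, 12  → R3 = 12
  MOV R5, 64  → R5 = 64
  MOV R1, 50  → R1 = 50
  PUSH R1  → stack: [50]
  PUSH R3  → stack: [50, 12]
  PUSH R5  → stack: [50, 12, 64]
  POP R2  → R2 = 64, stack: [50, 12]
Final: R2 = 64

64


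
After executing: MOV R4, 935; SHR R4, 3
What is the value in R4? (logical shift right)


Register state trace:
  MOV R4, 935  → R4 = 935
  SHR R4, 3  → R4 = 935 >> 3 = 935 // 2^3 = 116
Final: R4 = 116

116


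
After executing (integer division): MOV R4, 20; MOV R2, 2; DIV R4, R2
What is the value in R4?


Register state trace:
  MOV R4, 20  → R4 = 20
  MOV R2, 2  → R2 = 2
  DIV R4, R2  → R4 = 20 // 2 = 10
Final: R4 = 10

10


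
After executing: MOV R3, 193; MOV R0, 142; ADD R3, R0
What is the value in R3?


Register state trace:
  MOV R3, 193  → R3 = 193
  MOV R0, 142  → R0 = 142
  ADD R3, R0  → R3 = 193 + 142 = 335
Final: R3 = 335

335


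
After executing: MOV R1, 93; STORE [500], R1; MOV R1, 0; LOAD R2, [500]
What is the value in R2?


Register and memory trace:
  MOV R1, 93  → R1 = 93
  STORE [500], R1  → mem[500] = 93
  MOV R1, 0  → R1 = 0
  LOAD R2, [500]  → R2 = mem[500] = 93
Final: R2 = 93

93


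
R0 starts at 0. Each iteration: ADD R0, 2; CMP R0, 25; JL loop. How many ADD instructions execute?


Loop trace (R0 starts at 0, target 25, step 2):
  ADD #1: R0 = 0 + 2 = 2  → 2 < 25, loop
  ADD #2: R0 = 2 + 2 = 4  → 4 < 25, loop
  ADD #3: R0 = 4 + 2 = 6  → 6 < 25, loop
  ADD #4: R0 = 6 + 2 = 8  → 8 < 25, loop
  ADD #5: R0 = 8 + 2 = 10  → 10 < 25, loop
  ADD #6: R0 = 10 + 2 = 12  → 12 < 25, loop
  ADD #7: R0 = 12 + 2 = 14  → 14 < 25, loop
  ADD #8: R0 = 14 + 2 = 16  → 16 < 25, loop
  ADD #9: R0 = 16 + 2 = 18  → 18 < 25, loop
  ADD #10: R0 = 18 + 2 = 20  → 20 < 25, loop
  ADD #11: R0 = 20 + 2 = 22  → 22 < 25, loop
  ADD #12: R0 = 22 + 2 = 24  → 24 < 25, loop
  ADD #13: R0 = 24 + 2 = 26  → 26 >= 25, exit
Total ADD instructions: 13

13


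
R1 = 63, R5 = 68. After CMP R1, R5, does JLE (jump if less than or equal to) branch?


Trace:
  R1 = 63, R5 = 68
  CMP R1, R5  → compares 63 vs 68
  JLE checks: is 63 less than or equal to 68?
  63 < 68, so condition is true
Branch taken: Yes

Yes


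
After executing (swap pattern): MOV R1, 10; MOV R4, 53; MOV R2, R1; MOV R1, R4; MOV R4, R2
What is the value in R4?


Register state trace (swap pattern):
  MOV R1, 10  → R1 = 10
  MOV R4, 53  → R4 = 53
  MOV R2, R1  → R2 = 10  (save R1)
  MOV R1, R4  → R1 = 53  (R1 gets R4's value)
  MOV R4, R2  → R4 = 10  (R4 gets saved value)
Final: R4 = 10

10


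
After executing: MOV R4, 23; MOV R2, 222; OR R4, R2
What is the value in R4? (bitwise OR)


Register state trace:
  MOV R4, 23  → R4 = 23 (0b00010111)
  MOV R2, 222  → R2 = 222 (0b11011110)
  OR R4, R2   → R4 = 23 OR 222 = 223 (0b11011111)
Final: R4 = 223

223


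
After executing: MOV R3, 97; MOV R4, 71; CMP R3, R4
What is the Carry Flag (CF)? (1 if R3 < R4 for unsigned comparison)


Register state trace:
  MOV R3, 97  → R3 = 97
  MOV R4, 71  → R4 = 71
  CMP R3, R4  → unsigned 97 - 71: no borrow
  97 >= 71, so CF = 0
CF = 0

0


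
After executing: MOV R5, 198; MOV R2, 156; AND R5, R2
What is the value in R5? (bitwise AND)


Register state trace:
  MOV R5, 198  → R5 = 198 (0b11000110)
  MOV R2, 156  → R2 = 156 (0b10011100)
  AND R5, R2  → R5 = 198 AND 156 = 132 (0b10000100)
Final: R5 = 132

132


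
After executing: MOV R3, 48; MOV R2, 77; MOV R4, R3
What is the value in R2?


Register state trace:
  MOV R3, 48  → R3 = 48
  MOV R2, 77  → R2 = 77
  MOV R4, R3  → R4 = 48
Final: R2 = 77

77


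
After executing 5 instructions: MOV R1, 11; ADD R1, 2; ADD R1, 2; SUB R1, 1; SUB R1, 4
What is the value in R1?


Register state trace:
  MOV R1, 11  → R1 = 11
  ADD R1, 2  → R1 = 11 + 2 = 13
  ADD R1, 2  → R1 = 13 + 2 = 15
  SUB R1, 1  → R1 = 15 - 1 = 14
  SUB R1, 4  → R1 = 14 - 4 = 10
Final: R1 = 10

10


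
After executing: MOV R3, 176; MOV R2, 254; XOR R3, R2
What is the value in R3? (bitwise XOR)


Register state trace:
  MOV R3, 176  → R3 = 176 (0b10110000)
  MOV R2, 254  → R2 = 254 (0b11111110)
  XOR R3, R2  → R3 = 176 XOR 254 = 78 (0b01001110)
Final: R3 = 78

78


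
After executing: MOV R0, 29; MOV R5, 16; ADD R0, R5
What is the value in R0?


Register state trace:
  MOV R0, 29  → R0 = 29
  MOV R5, 16  → R5 = 16
  ADD R0, R5  → R0 = 29 + 16 = 45
Final: R0 = 45

45


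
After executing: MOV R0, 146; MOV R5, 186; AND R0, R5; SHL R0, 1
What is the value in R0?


Register state trace:
  MOV R0, 146  → R0 = 146 (0b10010010)
  MOV R5, 186  → R5 = 186 (0b10111010)
  AND R0, R5  → R0 = 146 AND 186 = 146 (0b10010010)
  SHL R0, 1  → R0 = 146 << 1 = 292
Final: R0 = 292

292


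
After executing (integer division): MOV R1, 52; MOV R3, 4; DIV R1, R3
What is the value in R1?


Register state trace:
  MOV R1, 52  → R1 = 52
  MOV R3, 4  → R3 = 4
  DIV R1, R3  → R1 = 52 // 4 = 13
Final: R1 = 13

13


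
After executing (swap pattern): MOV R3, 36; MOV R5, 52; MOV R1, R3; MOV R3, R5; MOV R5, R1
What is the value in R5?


Register state trace (swap pattern):
  MOV R3, 36  → R3 = 36
  MOV R5, 52  → R5 = 52
  MOV R1, R3  → R1 = 36  (save R3)
  MOV R3, R5  → R3 = 52  (R3 gets R5's value)
  MOV R5, R1  → R5 = 36  (R5 gets saved value)
Final: R5 = 36

36


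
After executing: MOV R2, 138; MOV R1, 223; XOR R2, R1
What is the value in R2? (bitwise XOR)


Register state trace:
  MOV R2, 138  → R2 = 138 (0b10001010)
  MOV R1, 223  → R1 = 223 (0b11011111)
  XOR R2, R1  → R2 = 138 XOR 223 = 85 (0b01010101)
Final: R2 = 85

85


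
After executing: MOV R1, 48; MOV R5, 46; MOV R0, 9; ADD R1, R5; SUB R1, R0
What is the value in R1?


Register state trace:
  MOV R1, 48  → R1 = 48
  MOV R5, 46  → R5 = 46
  MOV R0, 9  → R0 = 9
  ADD R1, R5  → R1 = 48 + 46 = 94
  SUB R1, R0  → R1 = 94 - 9 = 85
Final: R1 = 85

85


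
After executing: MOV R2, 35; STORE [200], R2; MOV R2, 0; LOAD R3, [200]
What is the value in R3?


Register and memory trace:
  MOV R2, 35  → R2 = 35
  STORE [200], R2  → mem[200] = 35
  MOV R2, 0  → R2 = 0
  LOAD R3, [200]  → R3 = mem[200] = 35
Final: R3 = 35

35


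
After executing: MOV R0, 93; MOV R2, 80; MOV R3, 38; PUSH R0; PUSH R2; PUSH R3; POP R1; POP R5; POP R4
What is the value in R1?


Stack trace (top is rightmost):
  MOV R0, 93  → R0 = 93
  MOV R2, 80  → R2 = 80
  MOV R3, 38  → R3 = 38
  PUSH R0  → stack: [93]
  PUSH R2  → stack: [93, 80]
  PUSH R3  → stack: [93, 80, 38]
  POP R1  → R1 = 38, stack: [93, 80]
  POP R5  → R5 = 80, stack: [93]
  POP R4  → R4 = 93, stack: []
Final: R1 = 38

38


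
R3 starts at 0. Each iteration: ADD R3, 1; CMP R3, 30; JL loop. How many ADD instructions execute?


Loop trace (R3 starts at 0, target 30, step 1):
  ADD #1: R3 = 0 + 1 = 1  → 1 < 30, loop
  ADD #2: R3 = 1 + 1 = 2  → 2 < 30, loop
  ADD #3: R3 = 2 + 1 = 3  → 3 < 30, loop
  ADD #4: R3 = 3 + 1 = 4  → 4 < 30, loop
  ADD #5: R3 = 4 + 1 = 5  → 5 < 30, loop
  ADD #6: R3 = 5 + 1 = 6  → 6 < 30, loop
  ADD #7: R3 = 6 + 1 = 7  → 7 < 30, loop
  ADD #8: R3 = 7 + 1 = 8  → 8 < 30, loop
  ADD #9: R3 = 8 + 1 = 9  → 9 < 30, loop
  ADD #10: R3 = 9 + 1 = 10  → 10 < 30, loop
  ADD #11: R3 = 10 + 1 = 11  → 11 < 30, loop
  ADD #12: R3 = 11 + 1 = 12  → 12 < 30, loop
  ADD #13: R3 = 12 + 1 = 13  → 13 < 30, loop
  ADD #14: R3 = 13 + 1 = 14  → 14 < 30, loop
  ADD #15: R3 = 14 + 1 = 15  → 15 < 30, loop
  ADD #16: R3 = 15 + 1 = 16  → 16 < 30, loop
  ADD #17: R3 = 16 + 1 = 17  → 17 < 30, loop
  ADD #18: R3 = 17 + 1 = 18  → 18 < 30, loop
  ADD #19: R3 = 18 + 1 = 19  → 19 < 30, loop
  ADD #20: R3 = 19 + 1 = 20  → 20 < 30, loop
  ADD #21: R3 = 20 + 1 = 21  → 21 < 30, loop
  ADD #22: R3 = 21 + 1 = 22  → 22 < 30, loop
  ADD #23: R3 = 22 + 1 = 23  → 23 < 30, loop
  ADD #24: R3 = 23 + 1 = 24  → 24 < 30, loop
  ADD #25: R3 = 24 + 1 = 25  → 25 < 30, loop
  ADD #26: R3 = 25 + 1 = 26  → 26 < 30, loop
  ADD #27: R3 = 26 + 1 = 27  → 27 < 30, loop
  ADD #28: R3 = 27 + 1 = 28  → 28 < 30, loop
  ADD #29: R3 = 28 + 1 = 29  → 29 < 30, loop
  ADD #30: R3 = 29 + 1 = 30  → 30 >= 30, exit
Total ADD instructions: 30

30


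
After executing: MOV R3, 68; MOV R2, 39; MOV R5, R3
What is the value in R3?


Register state trace:
  MOV R3, 68  → R3 = 68
  MOV R2, 39  → R2 = 39
  MOV R5, R3  → R5 = 68
Final: R3 = 68

68


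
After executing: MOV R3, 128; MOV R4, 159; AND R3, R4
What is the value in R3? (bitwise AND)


Register state trace:
  MOV R3, 128  → R3 = 128 (0b10000000)
  MOV R4, 159  → R4 = 159 (0b10011111)
  AND R3, R4  → R3 = 128 AND 159 = 128 (0b10000000)
Final: R3 = 128

128


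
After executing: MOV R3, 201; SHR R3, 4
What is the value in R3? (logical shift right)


Register state trace:
  MOV R3, 201  → R3 = 201
  SHR R3, 4  → R3 = 201 >> 4 = 201 // 2^4 = 12
Final: R3 = 12

12


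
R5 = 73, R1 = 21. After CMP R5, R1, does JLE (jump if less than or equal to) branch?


Trace:
  R5 = 73, R1 = 21
  CMP R5, R1  → compares 73 vs 21
  JLE checks: is 73 less than or equal to 21?
  73 > 21, so condition is false
Branch taken: No

No


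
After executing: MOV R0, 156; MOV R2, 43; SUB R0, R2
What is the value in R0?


Register state trace:
  MOV R0, 156  → R0 = 156
  MOV R2, 43  → R2 = 43
  SUB R0, R2  → R0 = 156 - 43 = 113
Final: R0 = 113

113


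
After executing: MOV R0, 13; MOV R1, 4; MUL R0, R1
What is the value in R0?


Register state trace:
  MOV R0, 13  → R0 = 13
  MOV R1, 4  → R1 = 4
  MUL R0, R1  → R0 = 13 * 4 = 52
Final: R0 = 52

52


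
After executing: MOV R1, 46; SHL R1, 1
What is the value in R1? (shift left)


Register state trace:
  MOV R1, 46  → R1 = 46
  SHL R1, 1  → R1 = 46 << 1 = 46 * 2^1 = 92
Final: R1 = 92

92


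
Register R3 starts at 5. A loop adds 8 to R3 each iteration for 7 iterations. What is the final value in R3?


Starting value: R3 = 5
  Iter 1: R3 = 5 + 8 = 13
  Iter 2: R3 = 13 + 8 = 21
  Iter 3: R3 = 21 + 8 = 29
  Iter 4: R3 = 29 + 8 = 37
  Iter 5: R3 = 37 + 8 = 45
  Iter 6: R3 = 45 + 8 = 53
  Iter 7: R3 = 53 + 8 = 61
Final: R3 = 61

61


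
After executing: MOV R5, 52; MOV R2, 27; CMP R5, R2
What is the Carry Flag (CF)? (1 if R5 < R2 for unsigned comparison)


Register state trace:
  MOV R5, 52  → R5 = 52
  MOV R2, 27  → R2 = 27
  CMP R5, R2  → unsigned 52 - 27: no borrow
  52 >= 27, so CF = 0
CF = 0

0


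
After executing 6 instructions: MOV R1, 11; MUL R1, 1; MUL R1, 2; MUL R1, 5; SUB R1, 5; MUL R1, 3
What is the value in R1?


Register state trace:
  MOV R1, 11  → R1 = 11
  MUL R1, 1  → R1 = 11 * 1 = 11
  MUL R1, 2  → R1 = 11 * 2 = 22
  MUL R1, 5  → R1 = 22 * 5 = 110
  SUB R1, 5  → R1 = 110 - 5 = 105
  MUL R1, 3  → R1 = 105 * 3 = 315
Final: R1 = 315

315


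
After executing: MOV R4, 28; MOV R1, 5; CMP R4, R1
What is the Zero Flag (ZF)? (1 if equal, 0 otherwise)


Register state trace:
  MOV R4, 28  → R4 = 28
  MOV R1, 5  → R1 = 5
  CMP R4, R1  → computes 28 - 5 = 23
  Result is nonzero, so values are not equal
ZF = 0

0


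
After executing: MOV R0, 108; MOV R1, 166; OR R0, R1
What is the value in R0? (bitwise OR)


Register state trace:
  MOV R0, 108  → R0 = 108 (0b01101100)
  MOV R1, 166  → R1 = 166 (0b10100110)
  OR R0, R1   → R0 = 108 OR 166 = 238 (0b11101110)
Final: R0 = 238

238


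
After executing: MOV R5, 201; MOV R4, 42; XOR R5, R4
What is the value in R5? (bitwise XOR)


Register state trace:
  MOV R5, 201  → R5 = 201 (0b11001001)
  MOV R4, 42  → R4 = 42 (0b00101010)
  XOR R5, R4  → R5 = 201 XOR 42 = 227 (0b11100011)
Final: R5 = 227

227


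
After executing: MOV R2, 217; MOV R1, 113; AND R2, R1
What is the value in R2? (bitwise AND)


Register state trace:
  MOV R2, 217  → R2 = 217 (0b11011001)
  MOV R1, 113  → R1 = 113 (0b01110001)
  AND R2, R1  → R2 = 217 AND 113 = 81 (0b01010001)
Final: R2 = 81

81


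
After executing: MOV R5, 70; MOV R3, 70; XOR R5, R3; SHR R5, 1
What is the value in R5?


Register state trace:
  MOV R5, 70  → R5 = 70 (0b01000110)
  MOV R3, 70  → R3 = 70 (0b01000110)
  XOR R5, R3  → R5 = 70 XOR 70 = 0 (0b00000000)
  SHR R5, 1  → R5 = 0 >> 1 = 0
Final: R5 = 0

0


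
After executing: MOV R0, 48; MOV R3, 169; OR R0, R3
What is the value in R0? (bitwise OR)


Register state trace:
  MOV R0, 48  → R0 = 48 (0b00110000)
  MOV R3, 169  → R3 = 169 (0b10101001)
  OR R0, R3   → R0 = 48 OR 169 = 185 (0b10111001)
Final: R0 = 185

185


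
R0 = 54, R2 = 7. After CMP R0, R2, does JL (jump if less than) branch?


Trace:
  R0 = 54, R2 = 7
  CMP R0, R2  → compares 54 vs 7
  JL checks: is 54 less than 7?
  54 > 7, so condition is false
Branch taken: No

No


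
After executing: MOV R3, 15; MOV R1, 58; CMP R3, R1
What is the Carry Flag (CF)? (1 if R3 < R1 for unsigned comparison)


Register state trace:
  MOV R3, 15  → R3 = 15
  MOV R1, 58  → R1 = 58
  CMP R3, R1  → unsigned 15 - 58: borrow occurs
  15 < 58, so CF = 1
CF = 1

1


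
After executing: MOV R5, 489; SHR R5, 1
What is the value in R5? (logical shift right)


Register state trace:
  MOV R5, 489  → R5 = 489
  SHR R5, 1  → R5 = 489 >> 1 = 489 // 2^1 = 244
Final: R5 = 244

244
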